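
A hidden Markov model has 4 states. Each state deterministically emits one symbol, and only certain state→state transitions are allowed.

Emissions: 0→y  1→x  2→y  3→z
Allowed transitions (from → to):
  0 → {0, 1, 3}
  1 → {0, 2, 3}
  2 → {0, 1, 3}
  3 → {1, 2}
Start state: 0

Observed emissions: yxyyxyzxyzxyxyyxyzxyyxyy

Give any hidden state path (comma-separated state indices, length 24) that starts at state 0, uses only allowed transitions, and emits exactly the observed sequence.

0,1,0,0,1,0,3,1,2,3,1,2,1,2,0,1,0,3,1,2,0,1,2,0

  [0] y  {0,2}  => 0  start
  [1] x  {1}  => 1  0->1 ok
  [2] y  {0,2}  => 0  1->0 ok
  [3] y  {0,2}  => 0  0->0 ok
  [4] x  {1}  => 1  0->1 ok
  [5] y  {0,2}  => 0  1->0 ok
  [6] z  {3}  => 3  0->3 ok
  [7] x  {1}  => 1  3->1 ok
  [8] y  {0,2}  => 2  1->2 ok
  [9] z  {3}  => 3  2->3 ok
  [10] x  {1}  => 1  3->1 ok
  [11] y  {0,2}  => 2  1->2 ok
  [12] x  {1}  => 1  2->1 ok
  [13] y  {0,2}  => 2  1->2 ok
  [14] y  {0,2}  => 0  2->0 ok
  [15] x  {1}  => 1  0->1 ok
  [16] y  {0,2}  => 0  1->0 ok
  [17] z  {3}  => 3  0->3 ok
  [18] x  {1}  => 1  3->1 ok
  [19] y  {0,2}  => 2  1->2 ok
  [20] y  {0,2}  => 0  2->0 ok
  [21] x  {1}  => 1  0->1 ok
  [22] y  {0,2}  => 2  1->2 ok
  [23] y  {0,2}  => 0  2->0 ok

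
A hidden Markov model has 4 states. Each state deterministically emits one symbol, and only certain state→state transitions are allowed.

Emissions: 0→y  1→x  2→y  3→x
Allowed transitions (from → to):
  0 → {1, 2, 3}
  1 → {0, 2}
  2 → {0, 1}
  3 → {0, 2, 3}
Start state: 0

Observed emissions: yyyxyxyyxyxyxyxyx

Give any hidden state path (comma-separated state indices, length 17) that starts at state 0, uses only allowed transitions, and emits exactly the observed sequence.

0,2,0,1,2,1,0,2,1,0,1,2,1,0,1,0,1

  pos 0: y in {0,2}, choose 0; start
  pos 1: y in {0,2}, choose 2; 0->2 ok
  pos 2: y in {0,2}, choose 0; 2->0 ok
  pos 3: x in {1,3}, choose 1; 0->1 ok
  pos 4: y in {0,2}, choose 2; 1->2 ok
  pos 5: x in {1,3}, choose 1; 2->1 ok
  pos 6: y in {0,2}, choose 0; 1->0 ok
  pos 7: y in {0,2}, choose 2; 0->2 ok
  pos 8: x in {1,3}, choose 1; 2->1 ok
  pos 9: y in {0,2}, choose 0; 1->0 ok
  pos 10: x in {1,3}, choose 1; 0->1 ok
  pos 11: y in {0,2}, choose 2; 1->2 ok
  pos 12: x in {1,3}, choose 1; 2->1 ok
  pos 13: y in {0,2}, choose 0; 1->0 ok
  pos 14: x in {1,3}, choose 1; 0->1 ok
  pos 15: y in {0,2}, choose 0; 1->0 ok
  pos 16: x in {1,3}, choose 1; 0->1 ok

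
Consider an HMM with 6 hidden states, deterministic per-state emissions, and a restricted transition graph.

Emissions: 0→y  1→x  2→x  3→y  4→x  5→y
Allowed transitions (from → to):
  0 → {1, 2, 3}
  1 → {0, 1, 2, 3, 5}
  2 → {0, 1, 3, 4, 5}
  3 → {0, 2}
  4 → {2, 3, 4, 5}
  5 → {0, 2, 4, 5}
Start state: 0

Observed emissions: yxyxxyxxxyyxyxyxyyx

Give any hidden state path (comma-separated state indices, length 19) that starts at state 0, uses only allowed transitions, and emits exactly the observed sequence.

0,2,5,4,2,0,2,4,2,0,3,2,5,2,0,2,3,0,1

  pos 0: y in {0,3,5}, choose 0; start
  pos 1: x in {1,2,4}, choose 2; 0->2 ok
  pos 2: y in {0,3,5}, choose 5; 2->5 ok
  pos 3: x in {1,2,4}, choose 4; 5->4 ok
  pos 4: x in {1,2,4}, choose 2; 4->2 ok
  pos 5: y in {0,3,5}, choose 0; 2->0 ok
  pos 6: x in {1,2,4}, choose 2; 0->2 ok
  pos 7: x in {1,2,4}, choose 4; 2->4 ok
  pos 8: x in {1,2,4}, choose 2; 4->2 ok
  pos 9: y in {0,3,5}, choose 0; 2->0 ok
  pos 10: y in {0,3,5}, choose 3; 0->3 ok
  pos 11: x in {1,2,4}, choose 2; 3->2 ok
  pos 12: y in {0,3,5}, choose 5; 2->5 ok
  pos 13: x in {1,2,4}, choose 2; 5->2 ok
  pos 14: y in {0,3,5}, choose 0; 2->0 ok
  pos 15: x in {1,2,4}, choose 2; 0->2 ok
  pos 16: y in {0,3,5}, choose 3; 2->3 ok
  pos 17: y in {0,3,5}, choose 0; 3->0 ok
  pos 18: x in {1,2,4}, choose 1; 0->1 ok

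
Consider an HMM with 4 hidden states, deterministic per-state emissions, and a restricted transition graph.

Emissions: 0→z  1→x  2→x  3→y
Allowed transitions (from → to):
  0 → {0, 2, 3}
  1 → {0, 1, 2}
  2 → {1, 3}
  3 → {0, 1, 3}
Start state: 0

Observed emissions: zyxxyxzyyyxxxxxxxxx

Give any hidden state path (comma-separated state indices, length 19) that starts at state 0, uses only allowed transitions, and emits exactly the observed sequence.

  0: obs=z cand={0} pick 0 [start]
  1: obs=y cand={3} pick 3 [0->3 ok]
  2: obs=x cand={1,2} pick 1 [3->1 ok]
  3: obs=x cand={1,2} pick 2 [1->2 ok]
  4: obs=y cand={3} pick 3 [2->3 ok]
  5: obs=x cand={1,2} pick 1 [3->1 ok]
  6: obs=z cand={0} pick 0 [1->0 ok]
  7: obs=y cand={3} pick 3 [0->3 ok]
  8: obs=y cand={3} pick 3 [3->3 ok]
  9: obs=y cand={3} pick 3 [3->3 ok]
  10: obs=x cand={1,2} pick 1 [3->1 ok]
  11: obs=x cand={1,2} pick 1 [1->1 ok]
  12: obs=x cand={1,2} pick 1 [1->1 ok]
  13: obs=x cand={1,2} pick 1 [1->1 ok]
  14: obs=x cand={1,2} pick 2 [1->2 ok]
  15: obs=x cand={1,2} pick 1 [2->1 ok]
  16: obs=x cand={1,2} pick 2 [1->2 ok]
  17: obs=x cand={1,2} pick 1 [2->1 ok]
  18: obs=x cand={1,2} pick 1 [1->1 ok]

0,3,1,2,3,1,0,3,3,3,1,1,1,1,2,1,2,1,1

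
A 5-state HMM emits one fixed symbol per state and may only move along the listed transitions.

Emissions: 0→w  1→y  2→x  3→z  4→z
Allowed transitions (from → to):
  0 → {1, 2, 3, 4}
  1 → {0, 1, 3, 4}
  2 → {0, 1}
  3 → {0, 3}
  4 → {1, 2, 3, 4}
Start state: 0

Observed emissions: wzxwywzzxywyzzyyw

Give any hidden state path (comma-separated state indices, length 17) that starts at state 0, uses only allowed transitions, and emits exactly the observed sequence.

0,4,2,0,1,0,4,4,2,1,0,1,4,4,1,1,0

  pos 0: w in {0}, choose 0; start
  pos 1: z in {3,4}, choose 4; 0->4 ok
  pos 2: x in {2}, choose 2; 4->2 ok
  pos 3: w in {0}, choose 0; 2->0 ok
  pos 4: y in {1}, choose 1; 0->1 ok
  pos 5: w in {0}, choose 0; 1->0 ok
  pos 6: z in {3,4}, choose 4; 0->4 ok
  pos 7: z in {3,4}, choose 4; 4->4 ok
  pos 8: x in {2}, choose 2; 4->2 ok
  pos 9: y in {1}, choose 1; 2->1 ok
  pos 10: w in {0}, choose 0; 1->0 ok
  pos 11: y in {1}, choose 1; 0->1 ok
  pos 12: z in {3,4}, choose 4; 1->4 ok
  pos 13: z in {3,4}, choose 4; 4->4 ok
  pos 14: y in {1}, choose 1; 4->1 ok
  pos 15: y in {1}, choose 1; 1->1 ok
  pos 16: w in {0}, choose 0; 1->0 ok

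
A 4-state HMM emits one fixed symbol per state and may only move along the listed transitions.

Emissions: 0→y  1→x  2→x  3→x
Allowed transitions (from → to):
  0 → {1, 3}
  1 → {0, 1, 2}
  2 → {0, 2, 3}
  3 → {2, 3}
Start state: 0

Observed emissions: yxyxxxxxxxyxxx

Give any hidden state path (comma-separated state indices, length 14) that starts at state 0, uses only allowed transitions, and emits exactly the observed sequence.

0,1,0,3,3,2,3,3,3,2,0,1,1,1

  [0] y  {0}  => 0  start
  [1] x  {1,2,3}  => 1  0->1 ok
  [2] y  {0}  => 0  1->0 ok
  [3] x  {1,2,3}  => 3  0->3 ok
  [4] x  {1,2,3}  => 3  3->3 ok
  [5] x  {1,2,3}  => 2  3->2 ok
  [6] x  {1,2,3}  => 3  2->3 ok
  [7] x  {1,2,3}  => 3  3->3 ok
  [8] x  {1,2,3}  => 3  3->3 ok
  [9] x  {1,2,3}  => 2  3->2 ok
  [10] y  {0}  => 0  2->0 ok
  [11] x  {1,2,3}  => 1  0->1 ok
  [12] x  {1,2,3}  => 1  1->1 ok
  [13] x  {1,2,3}  => 1  1->1 ok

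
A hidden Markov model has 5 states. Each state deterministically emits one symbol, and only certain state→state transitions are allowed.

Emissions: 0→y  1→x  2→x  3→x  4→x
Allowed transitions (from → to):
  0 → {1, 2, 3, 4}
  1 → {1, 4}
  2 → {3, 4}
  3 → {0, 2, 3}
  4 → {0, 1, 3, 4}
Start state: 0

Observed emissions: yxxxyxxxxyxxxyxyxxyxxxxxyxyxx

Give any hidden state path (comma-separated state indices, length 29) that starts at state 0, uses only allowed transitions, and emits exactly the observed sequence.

  t0 'y' -> {0}, take 0 (start)
  t1 'x' -> {1,2,3,4}, take 3 (0->3 ok)
  t2 'x' -> {1,2,3,4}, take 2 (3->2 ok)
  t3 'x' -> {1,2,3,4}, take 3 (2->3 ok)
  t4 'y' -> {0}, take 0 (3->0 ok)
  t5 'x' -> {1,2,3,4}, take 4 (0->4 ok)
  t6 'x' -> {1,2,3,4}, take 1 (4->1 ok)
  t7 'x' -> {1,2,3,4}, take 1 (1->1 ok)
  t8 'x' -> {1,2,3,4}, take 4 (1->4 ok)
  t9 'y' -> {0}, take 0 (4->0 ok)
  t10 'x' -> {1,2,3,4}, take 1 (0->1 ok)
  t11 'x' -> {1,2,3,4}, take 1 (1->1 ok)
  t12 'x' -> {1,2,3,4}, take 4 (1->4 ok)
  t13 'y' -> {0}, take 0 (4->0 ok)
  t14 'x' -> {1,2,3,4}, take 4 (0->4 ok)
  t15 'y' -> {0}, take 0 (4->0 ok)
  t16 'x' -> {1,2,3,4}, take 1 (0->1 ok)
  t17 'x' -> {1,2,3,4}, take 4 (1->4 ok)
  t18 'y' -> {0}, take 0 (4->0 ok)
  t19 'x' -> {1,2,3,4}, take 4 (0->4 ok)
  t20 'x' -> {1,2,3,4}, take 1 (4->1 ok)
  t21 'x' -> {1,2,3,4}, take 4 (1->4 ok)
  t22 'x' -> {1,2,3,4}, take 1 (4->1 ok)
  t23 'x' -> {1,2,3,4}, take 4 (1->4 ok)
  t24 'y' -> {0}, take 0 (4->0 ok)
  t25 'x' -> {1,2,3,4}, take 3 (0->3 ok)
  t26 'y' -> {0}, take 0 (3->0 ok)
  t27 'x' -> {1,2,3,4}, take 1 (0->1 ok)
  t28 'x' -> {1,2,3,4}, take 1 (1->1 ok)

0,3,2,3,0,4,1,1,4,0,1,1,4,0,4,0,1,4,0,4,1,4,1,4,0,3,0,1,1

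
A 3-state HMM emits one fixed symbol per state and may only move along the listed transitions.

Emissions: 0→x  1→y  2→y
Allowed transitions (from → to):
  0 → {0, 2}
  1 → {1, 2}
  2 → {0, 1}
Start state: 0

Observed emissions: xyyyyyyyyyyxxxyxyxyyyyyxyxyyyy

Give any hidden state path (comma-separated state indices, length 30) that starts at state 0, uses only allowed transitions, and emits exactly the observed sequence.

  t0 'x' -> {0}, take 0 (start)
  t1 'y' -> {1,2}, take 2 (0->2 ok)
  t2 'y' -> {1,2}, take 1 (2->1 ok)
  t3 'y' -> {1,2}, take 2 (1->2 ok)
  t4 'y' -> {1,2}, take 1 (2->1 ok)
  t5 'y' -> {1,2}, take 2 (1->2 ok)
  t6 'y' -> {1,2}, take 1 (2->1 ok)
  t7 'y' -> {1,2}, take 1 (1->1 ok)
  t8 'y' -> {1,2}, take 2 (1->2 ok)
  t9 'y' -> {1,2}, take 1 (2->1 ok)
  t10 'y' -> {1,2}, take 2 (1->2 ok)
  t11 'x' -> {0}, take 0 (2->0 ok)
  t12 'x' -> {0}, take 0 (0->0 ok)
  t13 'x' -> {0}, take 0 (0->0 ok)
  t14 'y' -> {1,2}, take 2 (0->2 ok)
  t15 'x' -> {0}, take 0 (2->0 ok)
  t16 'y' -> {1,2}, take 2 (0->2 ok)
  t17 'x' -> {0}, take 0 (2->0 ok)
  t18 'y' -> {1,2}, take 2 (0->2 ok)
  t19 'y' -> {1,2}, take 1 (2->1 ok)
  t20 'y' -> {1,2}, take 1 (1->1 ok)
  t21 'y' -> {1,2}, take 1 (1->1 ok)
  t22 'y' -> {1,2}, take 2 (1->2 ok)
  t23 'x' -> {0}, take 0 (2->0 ok)
  t24 'y' -> {1,2}, take 2 (0->2 ok)
  t25 'x' -> {0}, take 0 (2->0 ok)
  t26 'y' -> {1,2}, take 2 (0->2 ok)
  t27 'y' -> {1,2}, take 1 (2->1 ok)
  t28 'y' -> {1,2}, take 1 (1->1 ok)
  t29 'y' -> {1,2}, take 1 (1->1 ok)

0,2,1,2,1,2,1,1,2,1,2,0,0,0,2,0,2,0,2,1,1,1,2,0,2,0,2,1,1,1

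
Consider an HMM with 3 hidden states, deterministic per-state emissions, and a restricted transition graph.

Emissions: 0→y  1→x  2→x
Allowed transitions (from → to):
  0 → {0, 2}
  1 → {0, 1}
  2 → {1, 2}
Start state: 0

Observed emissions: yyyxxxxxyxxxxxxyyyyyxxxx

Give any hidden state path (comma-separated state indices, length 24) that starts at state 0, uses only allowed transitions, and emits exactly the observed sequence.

  [0] y  {0}  => 0  start
  [1] y  {0}  => 0  0->0 ok
  [2] y  {0}  => 0  0->0 ok
  [3] x  {1,2}  => 2  0->2 ok
  [4] x  {1,2}  => 2  2->2 ok
  [5] x  {1,2}  => 2  2->2 ok
  [6] x  {1,2}  => 1  2->1 ok
  [7] x  {1,2}  => 1  1->1 ok
  [8] y  {0}  => 0  1->0 ok
  [9] x  {1,2}  => 2  0->2 ok
  [10] x  {1,2}  => 2  2->2 ok
  [11] x  {1,2}  => 1  2->1 ok
  [12] x  {1,2}  => 1  1->1 ok
  [13] x  {1,2}  => 1  1->1 ok
  [14] x  {1,2}  => 1  1->1 ok
  [15] y  {0}  => 0  1->0 ok
  [16] y  {0}  => 0  0->0 ok
  [17] y  {0}  => 0  0->0 ok
  [18] y  {0}  => 0  0->0 ok
  [19] y  {0}  => 0  0->0 ok
  [20] x  {1,2}  => 2  0->2 ok
  [21] x  {1,2}  => 2  2->2 ok
  [22] x  {1,2}  => 2  2->2 ok
  [23] x  {1,2}  => 2  2->2 ok

0,0,0,2,2,2,1,1,0,2,2,1,1,1,1,0,0,0,0,0,2,2,2,2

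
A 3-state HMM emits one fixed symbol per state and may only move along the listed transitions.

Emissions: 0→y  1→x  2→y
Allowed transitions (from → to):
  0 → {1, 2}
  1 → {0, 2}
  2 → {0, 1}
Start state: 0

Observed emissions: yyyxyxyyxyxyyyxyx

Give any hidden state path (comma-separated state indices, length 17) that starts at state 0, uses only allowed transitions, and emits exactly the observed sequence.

0,2,0,1,0,1,0,2,1,2,1,2,0,2,1,2,1

  [0] y  {0,2}  => 0  start
  [1] y  {0,2}  => 2  0->2 ok
  [2] y  {0,2}  => 0  2->0 ok
  [3] x  {1}  => 1  0->1 ok
  [4] y  {0,2}  => 0  1->0 ok
  [5] x  {1}  => 1  0->1 ok
  [6] y  {0,2}  => 0  1->0 ok
  [7] y  {0,2}  => 2  0->2 ok
  [8] x  {1}  => 1  2->1 ok
  [9] y  {0,2}  => 2  1->2 ok
  [10] x  {1}  => 1  2->1 ok
  [11] y  {0,2}  => 2  1->2 ok
  [12] y  {0,2}  => 0  2->0 ok
  [13] y  {0,2}  => 2  0->2 ok
  [14] x  {1}  => 1  2->1 ok
  [15] y  {0,2}  => 2  1->2 ok
  [16] x  {1}  => 1  2->1 ok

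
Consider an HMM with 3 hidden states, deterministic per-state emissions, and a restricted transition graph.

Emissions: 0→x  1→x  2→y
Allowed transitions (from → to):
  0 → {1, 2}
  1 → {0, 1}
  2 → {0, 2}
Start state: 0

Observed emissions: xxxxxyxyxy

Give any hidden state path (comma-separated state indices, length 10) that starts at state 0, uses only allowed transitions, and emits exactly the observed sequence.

  pos 0: x in {0,1}, choose 0; start
  pos 1: x in {0,1}, choose 1; 0->1 ok
  pos 2: x in {0,1}, choose 1; 1->1 ok
  pos 3: x in {0,1}, choose 1; 1->1 ok
  pos 4: x in {0,1}, choose 0; 1->0 ok
  pos 5: y in {2}, choose 2; 0->2 ok
  pos 6: x in {0,1}, choose 0; 2->0 ok
  pos 7: y in {2}, choose 2; 0->2 ok
  pos 8: x in {0,1}, choose 0; 2->0 ok
  pos 9: y in {2}, choose 2; 0->2 ok

0,1,1,1,0,2,0,2,0,2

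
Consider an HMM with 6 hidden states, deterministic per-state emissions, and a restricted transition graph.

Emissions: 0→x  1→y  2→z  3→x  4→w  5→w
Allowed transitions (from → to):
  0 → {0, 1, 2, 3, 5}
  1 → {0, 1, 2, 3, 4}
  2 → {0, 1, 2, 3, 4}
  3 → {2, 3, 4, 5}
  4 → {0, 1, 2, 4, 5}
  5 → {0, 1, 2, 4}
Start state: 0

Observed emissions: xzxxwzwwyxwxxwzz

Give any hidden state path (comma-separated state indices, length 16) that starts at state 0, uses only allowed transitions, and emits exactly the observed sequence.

  [0] x  {0,3}  => 0  start
  [1] z  {2}  => 2  0->2 ok
  [2] x  {0,3}  => 0  2->0 ok
  [3] x  {0,3}  => 3  0->3 ok
  [4] w  {4,5}  => 4  3->4 ok
  [5] z  {2}  => 2  4->2 ok
  [6] w  {4,5}  => 4  2->4 ok
  [7] w  {4,5}  => 4  4->4 ok
  [8] y  {1}  => 1  4->1 ok
  [9] x  {0,3}  => 3  1->3 ok
  [10] w  {4,5}  => 5  3->5 ok
  [11] x  {0,3}  => 0  5->0 ok
  [12] x  {0,3}  => 3  0->3 ok
  [13] w  {4,5}  => 4  3->4 ok
  [14] z  {2}  => 2  4->2 ok
  [15] z  {2}  => 2  2->2 ok

0,2,0,3,4,2,4,4,1,3,5,0,3,4,2,2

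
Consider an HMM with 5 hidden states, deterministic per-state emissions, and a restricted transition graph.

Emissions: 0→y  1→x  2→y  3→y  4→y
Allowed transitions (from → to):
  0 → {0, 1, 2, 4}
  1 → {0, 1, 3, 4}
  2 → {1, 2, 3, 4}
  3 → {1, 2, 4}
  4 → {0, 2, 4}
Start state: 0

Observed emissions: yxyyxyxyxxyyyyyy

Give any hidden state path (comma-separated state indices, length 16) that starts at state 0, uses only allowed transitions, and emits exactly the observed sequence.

0,1,3,2,1,0,1,3,1,1,4,0,0,4,0,0

  t0 'y' -> {0,2,3,4}, take 0 (start)
  t1 'x' -> {1}, take 1 (0->1 ok)
  t2 'y' -> {0,2,3,4}, take 3 (1->3 ok)
  t3 'y' -> {0,2,3,4}, take 2 (3->2 ok)
  t4 'x' -> {1}, take 1 (2->1 ok)
  t5 'y' -> {0,2,3,4}, take 0 (1->0 ok)
  t6 'x' -> {1}, take 1 (0->1 ok)
  t7 'y' -> {0,2,3,4}, take 3 (1->3 ok)
  t8 'x' -> {1}, take 1 (3->1 ok)
  t9 'x' -> {1}, take 1 (1->1 ok)
  t10 'y' -> {0,2,3,4}, take 4 (1->4 ok)
  t11 'y' -> {0,2,3,4}, take 0 (4->0 ok)
  t12 'y' -> {0,2,3,4}, take 0 (0->0 ok)
  t13 'y' -> {0,2,3,4}, take 4 (0->4 ok)
  t14 'y' -> {0,2,3,4}, take 0 (4->0 ok)
  t15 'y' -> {0,2,3,4}, take 0 (0->0 ok)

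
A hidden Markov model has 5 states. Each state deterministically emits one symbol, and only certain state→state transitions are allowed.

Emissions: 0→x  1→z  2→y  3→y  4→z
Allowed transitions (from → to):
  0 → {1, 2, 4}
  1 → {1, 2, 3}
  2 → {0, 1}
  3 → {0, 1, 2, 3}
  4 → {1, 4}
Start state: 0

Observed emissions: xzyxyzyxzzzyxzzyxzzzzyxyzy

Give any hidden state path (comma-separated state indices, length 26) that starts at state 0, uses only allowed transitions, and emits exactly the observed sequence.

  0: obs=x cand={0} pick 0 [start]
  1: obs=z cand={1,4} pick 1 [0->1 ok]
  2: obs=y cand={2,3} pick 3 [1->3 ok]
  3: obs=x cand={0} pick 0 [3->0 ok]
  4: obs=y cand={2,3} pick 2 [0->2 ok]
  5: obs=z cand={1,4} pick 1 [2->1 ok]
  6: obs=y cand={2,3} pick 2 [1->2 ok]
  7: obs=x cand={0} pick 0 [2->0 ok]
  8: obs=z cand={1,4} pick 1 [0->1 ok]
  9: obs=z cand={1,4} pick 1 [1->1 ok]
  10: obs=z cand={1,4} pick 1 [1->1 ok]
  11: obs=y cand={2,3} pick 2 [1->2 ok]
  12: obs=x cand={0} pick 0 [2->0 ok]
  13: obs=z cand={1,4} pick 4 [0->4 ok]
  14: obs=z cand={1,4} pick 1 [4->1 ok]
  15: obs=y cand={2,3} pick 2 [1->2 ok]
  16: obs=x cand={0} pick 0 [2->0 ok]
  17: obs=z cand={1,4} pick 1 [0->1 ok]
  18: obs=z cand={1,4} pick 1 [1->1 ok]
  19: obs=z cand={1,4} pick 1 [1->1 ok]
  20: obs=z cand={1,4} pick 1 [1->1 ok]
  21: obs=y cand={2,3} pick 3 [1->3 ok]
  22: obs=x cand={0} pick 0 [3->0 ok]
  23: obs=y cand={2,3} pick 2 [0->2 ok]
  24: obs=z cand={1,4} pick 1 [2->1 ok]
  25: obs=y cand={2,3} pick 2 [1->2 ok]

0,1,3,0,2,1,2,0,1,1,1,2,0,4,1,2,0,1,1,1,1,3,0,2,1,2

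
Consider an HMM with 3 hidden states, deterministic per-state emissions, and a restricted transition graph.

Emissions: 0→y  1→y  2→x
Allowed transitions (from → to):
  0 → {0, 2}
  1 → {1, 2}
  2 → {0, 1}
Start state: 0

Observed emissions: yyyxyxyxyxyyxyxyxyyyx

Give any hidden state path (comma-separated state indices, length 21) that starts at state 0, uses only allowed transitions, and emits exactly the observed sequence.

0,0,0,2,0,2,1,2,1,2,0,0,2,0,2,1,2,1,1,1,2

  [0] y  {0,1}  => 0  start
  [1] y  {0,1}  => 0  0->0 ok
  [2] y  {0,1}  => 0  0->0 ok
  [3] x  {2}  => 2  0->2 ok
  [4] y  {0,1}  => 0  2->0 ok
  [5] x  {2}  => 2  0->2 ok
  [6] y  {0,1}  => 1  2->1 ok
  [7] x  {2}  => 2  1->2 ok
  [8] y  {0,1}  => 1  2->1 ok
  [9] x  {2}  => 2  1->2 ok
  [10] y  {0,1}  => 0  2->0 ok
  [11] y  {0,1}  => 0  0->0 ok
  [12] x  {2}  => 2  0->2 ok
  [13] y  {0,1}  => 0  2->0 ok
  [14] x  {2}  => 2  0->2 ok
  [15] y  {0,1}  => 1  2->1 ok
  [16] x  {2}  => 2  1->2 ok
  [17] y  {0,1}  => 1  2->1 ok
  [18] y  {0,1}  => 1  1->1 ok
  [19] y  {0,1}  => 1  1->1 ok
  [20] x  {2}  => 2  1->2 ok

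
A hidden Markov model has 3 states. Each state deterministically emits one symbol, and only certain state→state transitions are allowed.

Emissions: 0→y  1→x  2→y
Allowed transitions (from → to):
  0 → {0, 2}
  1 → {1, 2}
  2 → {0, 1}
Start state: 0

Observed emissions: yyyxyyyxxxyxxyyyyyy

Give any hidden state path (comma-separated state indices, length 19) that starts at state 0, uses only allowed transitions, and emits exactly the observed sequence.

  pos 0: y in {0,2}, choose 0; start
  pos 1: y in {0,2}, choose 0; 0->0 ok
  pos 2: y in {0,2}, choose 2; 0->2 ok
  pos 3: x in {1}, choose 1; 2->1 ok
  pos 4: y in {0,2}, choose 2; 1->2 ok
  pos 5: y in {0,2}, choose 0; 2->0 ok
  pos 6: y in {0,2}, choose 2; 0->2 ok
  pos 7: x in {1}, choose 1; 2->1 ok
  pos 8: x in {1}, choose 1; 1->1 ok
  pos 9: x in {1}, choose 1; 1->1 ok
  pos 10: y in {0,2}, choose 2; 1->2 ok
  pos 11: x in {1}, choose 1; 2->1 ok
  pos 12: x in {1}, choose 1; 1->1 ok
  pos 13: y in {0,2}, choose 2; 1->2 ok
  pos 14: y in {0,2}, choose 0; 2->0 ok
  pos 15: y in {0,2}, choose 2; 0->2 ok
  pos 16: y in {0,2}, choose 0; 2->0 ok
  pos 17: y in {0,2}, choose 0; 0->0 ok
  pos 18: y in {0,2}, choose 0; 0->0 ok

0,0,2,1,2,0,2,1,1,1,2,1,1,2,0,2,0,0,0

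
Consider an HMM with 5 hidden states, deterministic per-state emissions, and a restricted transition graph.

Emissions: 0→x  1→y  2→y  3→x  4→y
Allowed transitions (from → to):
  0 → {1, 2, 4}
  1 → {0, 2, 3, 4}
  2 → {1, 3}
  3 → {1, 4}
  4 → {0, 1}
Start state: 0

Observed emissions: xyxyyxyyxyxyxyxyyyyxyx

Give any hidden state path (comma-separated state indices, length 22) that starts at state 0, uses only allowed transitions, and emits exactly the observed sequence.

  t0 'x' -> {0,3}, take 0 (start)
  t1 'y' -> {1,2,4}, take 4 (0->4 ok)
  t2 'x' -> {0,3}, take 0 (4->0 ok)
  t3 'y' -> {1,2,4}, take 1 (0->1 ok)
  t4 'y' -> {1,2,4}, take 2 (1->2 ok)
  t5 'x' -> {0,3}, take 3 (2->3 ok)
  t6 'y' -> {1,2,4}, take 1 (3->1 ok)
  t7 'y' -> {1,2,4}, take 4 (1->4 ok)
  t8 'x' -> {0,3}, take 0 (4->0 ok)
  t9 'y' -> {1,2,4}, take 4 (0->4 ok)
  t10 'x' -> {0,3}, take 0 (4->0 ok)
  t11 'y' -> {1,2,4}, take 1 (0->1 ok)
  t12 'x' -> {0,3}, take 0 (1->0 ok)
  t13 'y' -> {1,2,4}, take 4 (0->4 ok)
  t14 'x' -> {0,3}, take 0 (4->0 ok)
  t15 'y' -> {1,2,4}, take 4 (0->4 ok)
  t16 'y' -> {1,2,4}, take 1 (4->1 ok)
  t17 'y' -> {1,2,4}, take 4 (1->4 ok)
  t18 'y' -> {1,2,4}, take 1 (4->1 ok)
  t19 'x' -> {0,3}, take 3 (1->3 ok)
  t20 'y' -> {1,2,4}, take 4 (3->4 ok)
  t21 'x' -> {0,3}, take 0 (4->0 ok)

0,4,0,1,2,3,1,4,0,4,0,1,0,4,0,4,1,4,1,3,4,0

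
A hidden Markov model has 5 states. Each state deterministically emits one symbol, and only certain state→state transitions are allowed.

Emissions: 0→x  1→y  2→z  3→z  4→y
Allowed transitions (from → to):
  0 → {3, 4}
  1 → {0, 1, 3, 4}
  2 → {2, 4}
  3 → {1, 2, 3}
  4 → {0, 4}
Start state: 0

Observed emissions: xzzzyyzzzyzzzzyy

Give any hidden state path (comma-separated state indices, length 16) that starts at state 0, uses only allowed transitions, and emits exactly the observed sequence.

0,3,3,3,1,1,3,3,3,1,3,3,2,2,4,4

  pos 0: x in {0}, choose 0; start
  pos 1: z in {2,3}, choose 3; 0->3 ok
  pos 2: z in {2,3}, choose 3; 3->3 ok
  pos 3: z in {2,3}, choose 3; 3->3 ok
  pos 4: y in {1,4}, choose 1; 3->1 ok
  pos 5: y in {1,4}, choose 1; 1->1 ok
  pos 6: z in {2,3}, choose 3; 1->3 ok
  pos 7: z in {2,3}, choose 3; 3->3 ok
  pos 8: z in {2,3}, choose 3; 3->3 ok
  pos 9: y in {1,4}, choose 1; 3->1 ok
  pos 10: z in {2,3}, choose 3; 1->3 ok
  pos 11: z in {2,3}, choose 3; 3->3 ok
  pos 12: z in {2,3}, choose 2; 3->2 ok
  pos 13: z in {2,3}, choose 2; 2->2 ok
  pos 14: y in {1,4}, choose 4; 2->4 ok
  pos 15: y in {1,4}, choose 4; 4->4 ok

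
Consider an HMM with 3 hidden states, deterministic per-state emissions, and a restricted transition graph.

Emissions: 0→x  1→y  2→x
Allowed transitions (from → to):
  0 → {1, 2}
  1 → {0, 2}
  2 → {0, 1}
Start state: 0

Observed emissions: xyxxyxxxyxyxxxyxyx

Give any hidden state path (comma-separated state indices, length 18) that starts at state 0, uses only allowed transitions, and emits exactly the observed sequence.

  t0 'x' -> {0,2}, take 0 (start)
  t1 'y' -> {1}, take 1 (0->1 ok)
  t2 'x' -> {0,2}, take 0 (1->0 ok)
  t3 'x' -> {0,2}, take 2 (0->2 ok)
  t4 'y' -> {1}, take 1 (2->1 ok)
  t5 'x' -> {0,2}, take 0 (1->0 ok)
  t6 'x' -> {0,2}, take 2 (0->2 ok)
  t7 'x' -> {0,2}, take 0 (2->0 ok)
  t8 'y' -> {1}, take 1 (0->1 ok)
  t9 'x' -> {0,2}, take 2 (1->2 ok)
  t10 'y' -> {1}, take 1 (2->1 ok)
  t11 'x' -> {0,2}, take 2 (1->2 ok)
  t12 'x' -> {0,2}, take 0 (2->0 ok)
  t13 'x' -> {0,2}, take 2 (0->2 ok)
  t14 'y' -> {1}, take 1 (2->1 ok)
  t15 'x' -> {0,2}, take 0 (1->0 ok)
  t16 'y' -> {1}, take 1 (0->1 ok)
  t17 'x' -> {0,2}, take 0 (1->0 ok)

0,1,0,2,1,0,2,0,1,2,1,2,0,2,1,0,1,0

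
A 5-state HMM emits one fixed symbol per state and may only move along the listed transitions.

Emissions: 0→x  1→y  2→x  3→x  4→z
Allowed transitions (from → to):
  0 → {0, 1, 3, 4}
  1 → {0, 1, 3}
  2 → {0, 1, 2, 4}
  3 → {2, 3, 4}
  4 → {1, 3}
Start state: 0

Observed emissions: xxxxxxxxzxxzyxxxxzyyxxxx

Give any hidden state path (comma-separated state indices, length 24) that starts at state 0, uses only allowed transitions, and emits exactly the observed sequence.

  [0] x  {0,2,3}  => 0  start
  [1] x  {0,2,3}  => 3  0->3 ok
  [2] x  {0,2,3}  => 2  3->2 ok
  [3] x  {0,2,3}  => 0  2->0 ok
  [4] x  {0,2,3}  => 3  0->3 ok
  [5] x  {0,2,3}  => 2  3->2 ok
  [6] x  {0,2,3}  => 2  2->2 ok
  [7] x  {0,2,3}  => 2  2->2 ok
  [8] z  {4}  => 4  2->4 ok
  [9] x  {0,2,3}  => 3  4->3 ok
  [10] x  {0,2,3}  => 3  3->3 ok
  [11] z  {4}  => 4  3->4 ok
  [12] y  {1}  => 1  4->1 ok
  [13] x  {0,2,3}  => 0  1->0 ok
  [14] x  {0,2,3}  => 3  0->3 ok
  [15] x  {0,2,3}  => 2  3->2 ok
  [16] x  {0,2,3}  => 2  2->2 ok
  [17] z  {4}  => 4  2->4 ok
  [18] y  {1}  => 1  4->1 ok
  [19] y  {1}  => 1  1->1 ok
  [20] x  {0,2,3}  => 3  1->3 ok
  [21] x  {0,2,3}  => 3  3->3 ok
  [22] x  {0,2,3}  => 3  3->3 ok
  [23] x  {0,2,3}  => 2  3->2 ok

0,3,2,0,3,2,2,2,4,3,3,4,1,0,3,2,2,4,1,1,3,3,3,2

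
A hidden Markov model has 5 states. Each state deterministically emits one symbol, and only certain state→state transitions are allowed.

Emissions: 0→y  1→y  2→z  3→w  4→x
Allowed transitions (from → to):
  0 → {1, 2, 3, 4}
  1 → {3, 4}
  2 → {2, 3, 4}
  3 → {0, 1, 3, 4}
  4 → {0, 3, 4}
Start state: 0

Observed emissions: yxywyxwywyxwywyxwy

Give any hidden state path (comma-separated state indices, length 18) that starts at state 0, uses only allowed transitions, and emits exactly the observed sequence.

0,4,0,3,1,4,3,0,3,1,4,3,1,3,1,4,3,0

  t0 'y' -> {0,1}, take 0 (start)
  t1 'x' -> {4}, take 4 (0->4 ok)
  t2 'y' -> {0,1}, take 0 (4->0 ok)
  t3 'w' -> {3}, take 3 (0->3 ok)
  t4 'y' -> {0,1}, take 1 (3->1 ok)
  t5 'x' -> {4}, take 4 (1->4 ok)
  t6 'w' -> {3}, take 3 (4->3 ok)
  t7 'y' -> {0,1}, take 0 (3->0 ok)
  t8 'w' -> {3}, take 3 (0->3 ok)
  t9 'y' -> {0,1}, take 1 (3->1 ok)
  t10 'x' -> {4}, take 4 (1->4 ok)
  t11 'w' -> {3}, take 3 (4->3 ok)
  t12 'y' -> {0,1}, take 1 (3->1 ok)
  t13 'w' -> {3}, take 3 (1->3 ok)
  t14 'y' -> {0,1}, take 1 (3->1 ok)
  t15 'x' -> {4}, take 4 (1->4 ok)
  t16 'w' -> {3}, take 3 (4->3 ok)
  t17 'y' -> {0,1}, take 0 (3->0 ok)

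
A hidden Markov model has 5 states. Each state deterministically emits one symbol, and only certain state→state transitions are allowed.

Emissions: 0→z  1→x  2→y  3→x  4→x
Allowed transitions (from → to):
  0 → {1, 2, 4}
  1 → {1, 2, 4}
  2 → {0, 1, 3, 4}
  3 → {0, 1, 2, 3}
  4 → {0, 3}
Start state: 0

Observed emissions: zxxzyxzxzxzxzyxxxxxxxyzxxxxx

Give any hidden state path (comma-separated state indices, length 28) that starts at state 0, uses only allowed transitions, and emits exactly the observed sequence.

0,1,4,0,2,3,0,4,0,4,0,4,0,2,4,3,1,1,4,3,3,2,0,1,1,1,1,4

  0: obs=z cand={0} pick 0 [start]
  1: obs=x cand={1,3,4} pick 1 [0->1 ok]
  2: obs=x cand={1,3,4} pick 4 [1->4 ok]
  3: obs=z cand={0} pick 0 [4->0 ok]
  4: obs=y cand={2} pick 2 [0->2 ok]
  5: obs=x cand={1,3,4} pick 3 [2->3 ok]
  6: obs=z cand={0} pick 0 [3->0 ok]
  7: obs=x cand={1,3,4} pick 4 [0->4 ok]
  8: obs=z cand={0} pick 0 [4->0 ok]
  9: obs=x cand={1,3,4} pick 4 [0->4 ok]
  10: obs=z cand={0} pick 0 [4->0 ok]
  11: obs=x cand={1,3,4} pick 4 [0->4 ok]
  12: obs=z cand={0} pick 0 [4->0 ok]
  13: obs=y cand={2} pick 2 [0->2 ok]
  14: obs=x cand={1,3,4} pick 4 [2->4 ok]
  15: obs=x cand={1,3,4} pick 3 [4->3 ok]
  16: obs=x cand={1,3,4} pick 1 [3->1 ok]
  17: obs=x cand={1,3,4} pick 1 [1->1 ok]
  18: obs=x cand={1,3,4} pick 4 [1->4 ok]
  19: obs=x cand={1,3,4} pick 3 [4->3 ok]
  20: obs=x cand={1,3,4} pick 3 [3->3 ok]
  21: obs=y cand={2} pick 2 [3->2 ok]
  22: obs=z cand={0} pick 0 [2->0 ok]
  23: obs=x cand={1,3,4} pick 1 [0->1 ok]
  24: obs=x cand={1,3,4} pick 1 [1->1 ok]
  25: obs=x cand={1,3,4} pick 1 [1->1 ok]
  26: obs=x cand={1,3,4} pick 1 [1->1 ok]
  27: obs=x cand={1,3,4} pick 4 [1->4 ok]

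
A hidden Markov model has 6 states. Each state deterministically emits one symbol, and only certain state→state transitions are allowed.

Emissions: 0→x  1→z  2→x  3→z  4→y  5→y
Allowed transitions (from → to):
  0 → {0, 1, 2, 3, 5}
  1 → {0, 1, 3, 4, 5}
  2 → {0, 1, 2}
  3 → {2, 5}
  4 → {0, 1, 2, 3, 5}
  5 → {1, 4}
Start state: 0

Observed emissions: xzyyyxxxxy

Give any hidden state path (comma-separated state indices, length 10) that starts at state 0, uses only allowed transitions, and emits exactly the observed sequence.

  [0] x  {0,2}  => 0  start
  [1] z  {1,3}  => 1  0->1 ok
  [2] y  {4,5}  => 4  1->4 ok
  [3] y  {4,5}  => 5  4->5 ok
  [4] y  {4,5}  => 4  5->4 ok
  [5] x  {0,2}  => 2  4->2 ok
  [6] x  {0,2}  => 2  2->2 ok
  [7] x  {0,2}  => 0  2->0 ok
  [8] x  {0,2}  => 0  0->0 ok
  [9] y  {4,5}  => 5  0->5 ok

0,1,4,5,4,2,2,0,0,5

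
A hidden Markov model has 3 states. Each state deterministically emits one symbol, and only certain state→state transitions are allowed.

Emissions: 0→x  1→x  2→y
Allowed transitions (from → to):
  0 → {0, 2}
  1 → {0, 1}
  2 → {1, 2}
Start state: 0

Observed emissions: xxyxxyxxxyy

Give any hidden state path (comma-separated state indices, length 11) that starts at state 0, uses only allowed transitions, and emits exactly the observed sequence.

0,0,2,1,0,2,1,1,0,2,2

  pos 0: x in {0,1}, choose 0; start
  pos 1: x in {0,1}, choose 0; 0->0 ok
  pos 2: y in {2}, choose 2; 0->2 ok
  pos 3: x in {0,1}, choose 1; 2->1 ok
  pos 4: x in {0,1}, choose 0; 1->0 ok
  pos 5: y in {2}, choose 2; 0->2 ok
  pos 6: x in {0,1}, choose 1; 2->1 ok
  pos 7: x in {0,1}, choose 1; 1->1 ok
  pos 8: x in {0,1}, choose 0; 1->0 ok
  pos 9: y in {2}, choose 2; 0->2 ok
  pos 10: y in {2}, choose 2; 2->2 ok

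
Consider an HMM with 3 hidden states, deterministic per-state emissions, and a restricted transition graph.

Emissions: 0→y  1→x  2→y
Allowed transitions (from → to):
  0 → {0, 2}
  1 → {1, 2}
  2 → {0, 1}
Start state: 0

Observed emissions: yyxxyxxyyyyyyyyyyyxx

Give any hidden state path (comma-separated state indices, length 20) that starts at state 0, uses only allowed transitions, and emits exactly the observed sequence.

0,2,1,1,2,1,1,2,0,2,0,0,0,0,2,0,0,2,1,1

  pos 0: y in {0,2}, choose 0; start
  pos 1: y in {0,2}, choose 2; 0->2 ok
  pos 2: x in {1}, choose 1; 2->1 ok
  pos 3: x in {1}, choose 1; 1->1 ok
  pos 4: y in {0,2}, choose 2; 1->2 ok
  pos 5: x in {1}, choose 1; 2->1 ok
  pos 6: x in {1}, choose 1; 1->1 ok
  pos 7: y in {0,2}, choose 2; 1->2 ok
  pos 8: y in {0,2}, choose 0; 2->0 ok
  pos 9: y in {0,2}, choose 2; 0->2 ok
  pos 10: y in {0,2}, choose 0; 2->0 ok
  pos 11: y in {0,2}, choose 0; 0->0 ok
  pos 12: y in {0,2}, choose 0; 0->0 ok
  pos 13: y in {0,2}, choose 0; 0->0 ok
  pos 14: y in {0,2}, choose 2; 0->2 ok
  pos 15: y in {0,2}, choose 0; 2->0 ok
  pos 16: y in {0,2}, choose 0; 0->0 ok
  pos 17: y in {0,2}, choose 2; 0->2 ok
  pos 18: x in {1}, choose 1; 2->1 ok
  pos 19: x in {1}, choose 1; 1->1 ok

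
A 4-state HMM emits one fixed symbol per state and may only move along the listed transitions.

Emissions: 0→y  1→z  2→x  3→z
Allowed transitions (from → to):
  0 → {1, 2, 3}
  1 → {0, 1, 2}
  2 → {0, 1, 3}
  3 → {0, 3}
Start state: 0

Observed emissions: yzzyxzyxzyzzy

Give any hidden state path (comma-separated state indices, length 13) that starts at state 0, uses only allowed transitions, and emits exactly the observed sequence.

0,3,3,0,2,3,0,2,1,0,3,3,0

  pos 0: y in {0}, choose 0; start
  pos 1: z in {1,3}, choose 3; 0->3 ok
  pos 2: z in {1,3}, choose 3; 3->3 ok
  pos 3: y in {0}, choose 0; 3->0 ok
  pos 4: x in {2}, choose 2; 0->2 ok
  pos 5: z in {1,3}, choose 3; 2->3 ok
  pos 6: y in {0}, choose 0; 3->0 ok
  pos 7: x in {2}, choose 2; 0->2 ok
  pos 8: z in {1,3}, choose 1; 2->1 ok
  pos 9: y in {0}, choose 0; 1->0 ok
  pos 10: z in {1,3}, choose 3; 0->3 ok
  pos 11: z in {1,3}, choose 3; 3->3 ok
  pos 12: y in {0}, choose 0; 3->0 ok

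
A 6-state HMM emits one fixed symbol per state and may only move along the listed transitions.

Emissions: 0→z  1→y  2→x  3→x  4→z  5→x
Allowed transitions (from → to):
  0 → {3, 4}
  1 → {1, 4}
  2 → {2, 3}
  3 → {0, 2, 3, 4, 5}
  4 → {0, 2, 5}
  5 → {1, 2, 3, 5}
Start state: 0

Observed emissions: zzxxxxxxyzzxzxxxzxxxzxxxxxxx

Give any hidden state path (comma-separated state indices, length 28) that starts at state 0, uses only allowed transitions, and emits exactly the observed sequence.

  pos 0: z in {0,4}, choose 0; start
  pos 1: z in {0,4}, choose 4; 0->4 ok
  pos 2: x in {2,3,5}, choose 2; 4->2 ok
  pos 3: x in {2,3,5}, choose 2; 2->2 ok
  pos 4: x in {2,3,5}, choose 2; 2->2 ok
  pos 5: x in {2,3,5}, choose 3; 2->3 ok
  pos 6: x in {2,3,5}, choose 5; 3->5 ok
  pos 7: x in {2,3,5}, choose 5; 5->5 ok
  pos 8: y in {1}, choose 1; 5->1 ok
  pos 9: z in {0,4}, choose 4; 1->4 ok
  pos 10: z in {0,4}, choose 0; 4->0 ok
  pos 11: x in {2,3,5}, choose 3; 0->3 ok
  pos 12: z in {0,4}, choose 4; 3->4 ok
  pos 13: x in {2,3,5}, choose 2; 4->2 ok
  pos 14: x in {2,3,5}, choose 2; 2->2 ok
  pos 15: x in {2,3,5}, choose 3; 2->3 ok
  pos 16: z in {0,4}, choose 4; 3->4 ok
  pos 17: x in {2,3,5}, choose 5; 4->5 ok
  pos 18: x in {2,3,5}, choose 2; 5->2 ok
  pos 19: x in {2,3,5}, choose 3; 2->3 ok
  pos 20: z in {0,4}, choose 0; 3->0 ok
  pos 21: x in {2,3,5}, choose 3; 0->3 ok
  pos 22: x in {2,3,5}, choose 5; 3->5 ok
  pos 23: x in {2,3,5}, choose 2; 5->2 ok
  pos 24: x in {2,3,5}, choose 2; 2->2 ok
  pos 25: x in {2,3,5}, choose 2; 2->2 ok
  pos 26: x in {2,3,5}, choose 3; 2->3 ok
  pos 27: x in {2,3,5}, choose 3; 3->3 ok

0,4,2,2,2,3,5,5,1,4,0,3,4,2,2,3,4,5,2,3,0,3,5,2,2,2,3,3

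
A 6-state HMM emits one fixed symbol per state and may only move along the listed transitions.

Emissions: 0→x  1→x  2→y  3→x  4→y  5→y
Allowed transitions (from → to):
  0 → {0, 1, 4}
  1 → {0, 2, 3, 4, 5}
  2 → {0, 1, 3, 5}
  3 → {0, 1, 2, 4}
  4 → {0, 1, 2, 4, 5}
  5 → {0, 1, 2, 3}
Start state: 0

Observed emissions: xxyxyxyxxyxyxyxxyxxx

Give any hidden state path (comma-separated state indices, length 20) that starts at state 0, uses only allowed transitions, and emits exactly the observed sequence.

0,1,5,1,2,1,2,0,1,5,1,2,1,2,3,0,4,0,1,3

  [0] x  {0,1,3}  => 0  start
  [1] x  {0,1,3}  => 1  0->1 ok
  [2] y  {2,4,5}  => 5  1->5 ok
  [3] x  {0,1,3}  => 1  5->1 ok
  [4] y  {2,4,5}  => 2  1->2 ok
  [5] x  {0,1,3}  => 1  2->1 ok
  [6] y  {2,4,5}  => 2  1->2 ok
  [7] x  {0,1,3}  => 0  2->0 ok
  [8] x  {0,1,3}  => 1  0->1 ok
  [9] y  {2,4,5}  => 5  1->5 ok
  [10] x  {0,1,3}  => 1  5->1 ok
  [11] y  {2,4,5}  => 2  1->2 ok
  [12] x  {0,1,3}  => 1  2->1 ok
  [13] y  {2,4,5}  => 2  1->2 ok
  [14] x  {0,1,3}  => 3  2->3 ok
  [15] x  {0,1,3}  => 0  3->0 ok
  [16] y  {2,4,5}  => 4  0->4 ok
  [17] x  {0,1,3}  => 0  4->0 ok
  [18] x  {0,1,3}  => 1  0->1 ok
  [19] x  {0,1,3}  => 3  1->3 ok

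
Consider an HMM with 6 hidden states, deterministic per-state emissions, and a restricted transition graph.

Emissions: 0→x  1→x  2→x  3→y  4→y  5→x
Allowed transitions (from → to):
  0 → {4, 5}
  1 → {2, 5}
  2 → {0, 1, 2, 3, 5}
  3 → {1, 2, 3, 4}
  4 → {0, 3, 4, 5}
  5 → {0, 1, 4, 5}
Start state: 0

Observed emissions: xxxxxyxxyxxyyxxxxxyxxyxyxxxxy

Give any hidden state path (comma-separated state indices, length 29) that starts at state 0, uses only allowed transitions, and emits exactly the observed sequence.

0,5,1,2,0,4,5,0,4,5,0,4,3,2,5,5,0,5,4,0,5,4,0,4,0,5,1,2,3

  pos 0: x in {0,1,2,5}, choose 0; start
  pos 1: x in {0,1,2,5}, choose 5; 0->5 ok
  pos 2: x in {0,1,2,5}, choose 1; 5->1 ok
  pos 3: x in {0,1,2,5}, choose 2; 1->2 ok
  pos 4: x in {0,1,2,5}, choose 0; 2->0 ok
  pos 5: y in {3,4}, choose 4; 0->4 ok
  pos 6: x in {0,1,2,5}, choose 5; 4->5 ok
  pos 7: x in {0,1,2,5}, choose 0; 5->0 ok
  pos 8: y in {3,4}, choose 4; 0->4 ok
  pos 9: x in {0,1,2,5}, choose 5; 4->5 ok
  pos 10: x in {0,1,2,5}, choose 0; 5->0 ok
  pos 11: y in {3,4}, choose 4; 0->4 ok
  pos 12: y in {3,4}, choose 3; 4->3 ok
  pos 13: x in {0,1,2,5}, choose 2; 3->2 ok
  pos 14: x in {0,1,2,5}, choose 5; 2->5 ok
  pos 15: x in {0,1,2,5}, choose 5; 5->5 ok
  pos 16: x in {0,1,2,5}, choose 0; 5->0 ok
  pos 17: x in {0,1,2,5}, choose 5; 0->5 ok
  pos 18: y in {3,4}, choose 4; 5->4 ok
  pos 19: x in {0,1,2,5}, choose 0; 4->0 ok
  pos 20: x in {0,1,2,5}, choose 5; 0->5 ok
  pos 21: y in {3,4}, choose 4; 5->4 ok
  pos 22: x in {0,1,2,5}, choose 0; 4->0 ok
  pos 23: y in {3,4}, choose 4; 0->4 ok
  pos 24: x in {0,1,2,5}, choose 0; 4->0 ok
  pos 25: x in {0,1,2,5}, choose 5; 0->5 ok
  pos 26: x in {0,1,2,5}, choose 1; 5->1 ok
  pos 27: x in {0,1,2,5}, choose 2; 1->2 ok
  pos 28: y in {3,4}, choose 3; 2->3 ok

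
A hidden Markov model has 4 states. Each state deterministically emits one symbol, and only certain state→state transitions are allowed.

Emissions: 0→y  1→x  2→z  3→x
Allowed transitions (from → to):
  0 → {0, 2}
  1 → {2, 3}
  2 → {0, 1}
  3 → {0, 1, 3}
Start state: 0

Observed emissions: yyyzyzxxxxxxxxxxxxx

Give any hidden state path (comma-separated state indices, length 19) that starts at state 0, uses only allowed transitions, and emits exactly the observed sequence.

0,0,0,2,0,2,1,3,1,3,1,3,3,3,3,1,3,1,3

  t0 'y' -> {0}, take 0 (start)
  t1 'y' -> {0}, take 0 (0->0 ok)
  t2 'y' -> {0}, take 0 (0->0 ok)
  t3 'z' -> {2}, take 2 (0->2 ok)
  t4 'y' -> {0}, take 0 (2->0 ok)
  t5 'z' -> {2}, take 2 (0->2 ok)
  t6 'x' -> {1,3}, take 1 (2->1 ok)
  t7 'x' -> {1,3}, take 3 (1->3 ok)
  t8 'x' -> {1,3}, take 1 (3->1 ok)
  t9 'x' -> {1,3}, take 3 (1->3 ok)
  t10 'x' -> {1,3}, take 1 (3->1 ok)
  t11 'x' -> {1,3}, take 3 (1->3 ok)
  t12 'x' -> {1,3}, take 3 (3->3 ok)
  t13 'x' -> {1,3}, take 3 (3->3 ok)
  t14 'x' -> {1,3}, take 3 (3->3 ok)
  t15 'x' -> {1,3}, take 1 (3->1 ok)
  t16 'x' -> {1,3}, take 3 (1->3 ok)
  t17 'x' -> {1,3}, take 1 (3->1 ok)
  t18 'x' -> {1,3}, take 3 (1->3 ok)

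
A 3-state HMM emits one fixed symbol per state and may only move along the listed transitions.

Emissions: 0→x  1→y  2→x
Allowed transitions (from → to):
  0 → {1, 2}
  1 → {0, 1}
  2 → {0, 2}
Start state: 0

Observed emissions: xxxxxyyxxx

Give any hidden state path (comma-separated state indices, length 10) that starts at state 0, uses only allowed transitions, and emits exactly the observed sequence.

0,2,2,2,0,1,1,0,2,0

  [0] x  {0,2}  => 0  start
  [1] x  {0,2}  => 2  0->2 ok
  [2] x  {0,2}  => 2  2->2 ok
  [3] x  {0,2}  => 2  2->2 ok
  [4] x  {0,2}  => 0  2->0 ok
  [5] y  {1}  => 1  0->1 ok
  [6] y  {1}  => 1  1->1 ok
  [7] x  {0,2}  => 0  1->0 ok
  [8] x  {0,2}  => 2  0->2 ok
  [9] x  {0,2}  => 0  2->0 ok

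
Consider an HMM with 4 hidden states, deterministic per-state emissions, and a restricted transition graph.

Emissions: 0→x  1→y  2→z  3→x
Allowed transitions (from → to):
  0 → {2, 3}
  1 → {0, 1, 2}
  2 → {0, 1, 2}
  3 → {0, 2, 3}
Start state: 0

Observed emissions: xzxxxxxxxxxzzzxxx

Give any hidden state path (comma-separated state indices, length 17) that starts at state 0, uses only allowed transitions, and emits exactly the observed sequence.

0,2,0,3,3,0,3,0,3,0,3,2,2,2,0,3,3

  [0] x  {0,3}  => 0  start
  [1] z  {2}  => 2  0->2 ok
  [2] x  {0,3}  => 0  2->0 ok
  [3] x  {0,3}  => 3  0->3 ok
  [4] x  {0,3}  => 3  3->3 ok
  [5] x  {0,3}  => 0  3->0 ok
  [6] x  {0,3}  => 3  0->3 ok
  [7] x  {0,3}  => 0  3->0 ok
  [8] x  {0,3}  => 3  0->3 ok
  [9] x  {0,3}  => 0  3->0 ok
  [10] x  {0,3}  => 3  0->3 ok
  [11] z  {2}  => 2  3->2 ok
  [12] z  {2}  => 2  2->2 ok
  [13] z  {2}  => 2  2->2 ok
  [14] x  {0,3}  => 0  2->0 ok
  [15] x  {0,3}  => 3  0->3 ok
  [16] x  {0,3}  => 3  3->3 ok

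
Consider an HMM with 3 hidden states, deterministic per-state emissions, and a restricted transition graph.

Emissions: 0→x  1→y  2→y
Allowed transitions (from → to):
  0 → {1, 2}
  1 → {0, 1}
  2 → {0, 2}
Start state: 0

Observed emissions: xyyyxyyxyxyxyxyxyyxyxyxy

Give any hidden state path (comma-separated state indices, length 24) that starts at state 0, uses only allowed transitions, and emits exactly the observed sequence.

  pos 0: x in {0}, choose 0; start
  pos 1: y in {1,2}, choose 2; 0->2 ok
  pos 2: y in {1,2}, choose 2; 2->2 ok
  pos 3: y in {1,2}, choose 2; 2->2 ok
  pos 4: x in {0}, choose 0; 2->0 ok
  pos 5: y in {1,2}, choose 1; 0->1 ok
  pos 6: y in {1,2}, choose 1; 1->1 ok
  pos 7: x in {0}, choose 0; 1->0 ok
  pos 8: y in {1,2}, choose 1; 0->1 ok
  pos 9: x in {0}, choose 0; 1->0 ok
  pos 10: y in {1,2}, choose 2; 0->2 ok
  pos 11: x in {0}, choose 0; 2->0 ok
  pos 12: y in {1,2}, choose 1; 0->1 ok
  pos 13: x in {0}, choose 0; 1->0 ok
  pos 14: y in {1,2}, choose 2; 0->2 ok
  pos 15: x in {0}, choose 0; 2->0 ok
  pos 16: y in {1,2}, choose 1; 0->1 ok
  pos 17: y in {1,2}, choose 1; 1->1 ok
  pos 18: x in {0}, choose 0; 1->0 ok
  pos 19: y in {1,2}, choose 2; 0->2 ok
  pos 20: x in {0}, choose 0; 2->0 ok
  pos 21: y in {1,2}, choose 1; 0->1 ok
  pos 22: x in {0}, choose 0; 1->0 ok
  pos 23: y in {1,2}, choose 1; 0->1 ok

0,2,2,2,0,1,1,0,1,0,2,0,1,0,2,0,1,1,0,2,0,1,0,1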